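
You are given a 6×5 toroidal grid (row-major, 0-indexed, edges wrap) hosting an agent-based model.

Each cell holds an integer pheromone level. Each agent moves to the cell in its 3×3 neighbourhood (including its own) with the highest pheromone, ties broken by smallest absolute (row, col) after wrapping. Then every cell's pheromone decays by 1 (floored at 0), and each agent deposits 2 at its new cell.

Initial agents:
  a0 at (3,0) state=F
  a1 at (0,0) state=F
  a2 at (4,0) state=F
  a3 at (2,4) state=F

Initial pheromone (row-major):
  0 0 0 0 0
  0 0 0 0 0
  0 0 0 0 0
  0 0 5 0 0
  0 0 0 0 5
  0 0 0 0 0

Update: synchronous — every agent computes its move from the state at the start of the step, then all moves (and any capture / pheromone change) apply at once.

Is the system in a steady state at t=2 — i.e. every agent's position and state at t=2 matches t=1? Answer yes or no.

no

t=1: a0@(4,4) a1@(0,0) a2@(4,4) a3@(1,0) | pheromone: 2 0 0 0 0 / 2 0 0 0 0 / 0 0 0 0 0 / 0 0 4 0 0 / 0 0 0 0 8 / 0 0 0 0 0
t=2: a0@(4,4) a1@(0,0) a2@(4,4) a3@(0,0) | pheromone: 5 0 0 0 0 / 1 0 0 0 0 / 0 0 0 0 0 / 0 0 3 0 0 / 0 0 0 0 11 / 0 0 0 0 0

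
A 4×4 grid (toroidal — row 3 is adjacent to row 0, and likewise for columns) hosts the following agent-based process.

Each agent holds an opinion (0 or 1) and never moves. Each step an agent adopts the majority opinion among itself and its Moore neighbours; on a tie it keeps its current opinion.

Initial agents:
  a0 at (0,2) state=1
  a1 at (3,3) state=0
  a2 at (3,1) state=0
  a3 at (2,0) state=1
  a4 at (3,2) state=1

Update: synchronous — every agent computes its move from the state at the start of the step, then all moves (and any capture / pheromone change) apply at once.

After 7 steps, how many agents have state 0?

0

t=1: a0@(0,2):1 a1@(3,3):1 a2@(3,1):1 a3@(2,0):0 a4@(3,2):1
t=2: a0@(0,2):1 a1@(3,3):1 a2@(3,1):1 a3@(2,0):1 a4@(3,2):1
t=3: (unchanged — steady state)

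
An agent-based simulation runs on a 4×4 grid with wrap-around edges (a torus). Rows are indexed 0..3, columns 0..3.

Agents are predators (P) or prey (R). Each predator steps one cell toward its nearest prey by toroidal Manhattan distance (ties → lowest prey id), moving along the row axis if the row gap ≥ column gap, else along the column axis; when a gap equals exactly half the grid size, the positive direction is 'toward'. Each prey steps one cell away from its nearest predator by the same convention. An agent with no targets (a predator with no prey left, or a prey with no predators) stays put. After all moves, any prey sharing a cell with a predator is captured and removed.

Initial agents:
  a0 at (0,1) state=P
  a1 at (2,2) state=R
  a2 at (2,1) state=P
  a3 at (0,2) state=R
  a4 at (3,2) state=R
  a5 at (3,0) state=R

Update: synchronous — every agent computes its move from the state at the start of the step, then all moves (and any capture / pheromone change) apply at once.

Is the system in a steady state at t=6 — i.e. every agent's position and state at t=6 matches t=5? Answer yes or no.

t=1: a0@(0,2):P a1@(2,3):R a2@(2,2):P a3@(0,3):R a5@(2,0):R
t=2: a0@(0,3):P a1@(2,0):R a2@(2,3):P a3@(0,0):R
t=3: a0@(0,0):P a1@(2,1):R a2@(2,0):P a3@(0,1):R
t=4: a0@(0,1):P a1@(2,2):R a2@(2,1):P a3@(0,2):R
t=5: a0@(0,2):P a1@(2,3):R a2@(2,2):P a3@(0,3):R
t=6: a0@(0,3):P a1@(2,0):R a2@(2,3):P a3@(0,0):R

no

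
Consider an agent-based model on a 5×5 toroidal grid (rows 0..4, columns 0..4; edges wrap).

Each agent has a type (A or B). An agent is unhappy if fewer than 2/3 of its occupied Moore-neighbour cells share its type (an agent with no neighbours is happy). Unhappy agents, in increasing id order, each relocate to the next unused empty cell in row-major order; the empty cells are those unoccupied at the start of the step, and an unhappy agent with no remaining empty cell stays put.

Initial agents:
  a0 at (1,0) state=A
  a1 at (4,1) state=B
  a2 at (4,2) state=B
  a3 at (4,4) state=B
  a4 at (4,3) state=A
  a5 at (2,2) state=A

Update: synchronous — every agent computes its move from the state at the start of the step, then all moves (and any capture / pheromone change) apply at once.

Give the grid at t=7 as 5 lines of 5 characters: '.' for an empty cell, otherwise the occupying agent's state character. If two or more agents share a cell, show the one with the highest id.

AB...
B.A.A
.....
.....
.B...

t=1: a0@(1,0):A a1@(4,1):B a2@(0,0):B a3@(0,1):B a4@(0,2):A a5@(2,2):A
t=2: a0@(0,3):A a1@(4,1):B a2@(0,0):B a3@(0,4):B a4@(1,1):A a5@(2,2):A
t=3: a0@(0,1):A a1@(4,1):B a2@(0,0):B a3@(0,2):B a4@(1,0):A a5@(2,2):A
t=4: a0@(0,3):A a1@(4,1):B a2@(0,4):B a3@(1,1):B a4@(1,2):A a5@(2,2):A
t=5: a0@(0,0):A a1@(4,1):B a2@(0,1):B a3@(0,2):B a4@(1,2):A a5@(1,0):A
t=6: a0@(0,3):A a1@(4,1):B a2@(0,4):B a3@(0,2):B a4@(1,1):A a5@(1,3):A
t=7: a0@(0,0):A a1@(4,1):B a2@(0,1):B a3@(1,0):B a4@(1,2):A a5@(1,4):A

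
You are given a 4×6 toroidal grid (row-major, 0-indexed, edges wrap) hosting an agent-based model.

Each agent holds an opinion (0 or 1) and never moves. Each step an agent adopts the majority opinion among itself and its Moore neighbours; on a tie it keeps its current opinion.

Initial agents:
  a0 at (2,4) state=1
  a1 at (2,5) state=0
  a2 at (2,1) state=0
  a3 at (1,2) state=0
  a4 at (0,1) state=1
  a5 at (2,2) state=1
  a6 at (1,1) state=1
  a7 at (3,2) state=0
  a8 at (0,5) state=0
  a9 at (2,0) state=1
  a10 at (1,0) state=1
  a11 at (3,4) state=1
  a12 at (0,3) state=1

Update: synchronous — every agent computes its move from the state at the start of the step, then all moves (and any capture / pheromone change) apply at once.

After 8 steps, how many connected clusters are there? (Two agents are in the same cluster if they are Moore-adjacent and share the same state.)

1

t=1: a0@(2,4):1 a1@(2,5):1 a2@(2,1):1 a3@(1,2):1 a4@(0,1):1 a5@(2,2):0 a6@(1,1):1 a7@(3,2):1 a8@(0,5):1 a9@(2,0):1 a10@(1,0):1 a11@(3,4):1 a12@(0,3):1
t=2: a0@(2,4):1 a1@(2,5):1 a2@(2,1):1 a3@(1,2):1 a4@(0,1):1 a5@(2,2):1 a6@(1,1):1 a7@(3,2):1 a8@(0,5):1 a9@(2,0):1 a10@(1,0):1 a11@(3,4):1 a12@(0,3):1
t=3: (unchanged — steady state)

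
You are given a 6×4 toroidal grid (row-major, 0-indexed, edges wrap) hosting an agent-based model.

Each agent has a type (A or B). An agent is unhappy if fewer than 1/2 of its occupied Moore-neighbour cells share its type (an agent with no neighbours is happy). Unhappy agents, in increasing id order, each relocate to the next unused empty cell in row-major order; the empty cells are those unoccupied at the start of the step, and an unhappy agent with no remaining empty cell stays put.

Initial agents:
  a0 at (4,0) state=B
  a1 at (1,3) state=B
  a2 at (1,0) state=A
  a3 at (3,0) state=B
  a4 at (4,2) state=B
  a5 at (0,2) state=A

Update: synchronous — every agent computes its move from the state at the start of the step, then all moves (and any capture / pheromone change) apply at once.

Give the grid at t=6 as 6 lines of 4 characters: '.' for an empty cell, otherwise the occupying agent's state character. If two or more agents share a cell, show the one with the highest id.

.B..
AA..
....
B...
B.B.
....

t=1: a0@(4,0):B a1@(0,0):B a2@(0,1):A a3@(3,0):B a4@(4,2):B a5@(0,3):A
t=2: a0@(4,0):B a1@(0,2):B a2@(1,0):A a3@(3,0):B a4@(4,2):B a5@(1,1):A
t=3: a0@(4,0):B a1@(0,0):B a2@(1,0):A a3@(3,0):B a4@(4,2):B a5@(1,1):A
t=4: a0@(4,0):B a1@(0,1):B a2@(1,0):A a3@(3,0):B a4@(4,2):B a5@(1,1):A
t=5: a0@(4,0):B a1@(0,0):B a2@(1,0):A a3@(3,0):B a4@(4,2):B a5@(1,1):A
t=6: a0@(4,0):B a1@(0,1):B a2@(1,0):A a3@(3,0):B a4@(4,2):B a5@(1,1):A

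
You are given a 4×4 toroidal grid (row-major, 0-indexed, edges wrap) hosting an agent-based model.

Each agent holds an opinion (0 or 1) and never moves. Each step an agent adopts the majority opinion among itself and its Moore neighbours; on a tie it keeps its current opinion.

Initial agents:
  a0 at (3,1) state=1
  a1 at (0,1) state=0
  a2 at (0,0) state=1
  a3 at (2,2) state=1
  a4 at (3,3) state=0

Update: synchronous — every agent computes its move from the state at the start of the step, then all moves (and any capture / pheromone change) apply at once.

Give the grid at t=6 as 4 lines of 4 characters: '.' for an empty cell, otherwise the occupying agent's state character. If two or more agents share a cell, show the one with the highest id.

t=1: a0@(3,1):1 a1@(0,1):1 a2@(0,0):1 a3@(2,2):1 a4@(3,3):1
t=2: (unchanged — steady state)

11..
....
..1.
.1.1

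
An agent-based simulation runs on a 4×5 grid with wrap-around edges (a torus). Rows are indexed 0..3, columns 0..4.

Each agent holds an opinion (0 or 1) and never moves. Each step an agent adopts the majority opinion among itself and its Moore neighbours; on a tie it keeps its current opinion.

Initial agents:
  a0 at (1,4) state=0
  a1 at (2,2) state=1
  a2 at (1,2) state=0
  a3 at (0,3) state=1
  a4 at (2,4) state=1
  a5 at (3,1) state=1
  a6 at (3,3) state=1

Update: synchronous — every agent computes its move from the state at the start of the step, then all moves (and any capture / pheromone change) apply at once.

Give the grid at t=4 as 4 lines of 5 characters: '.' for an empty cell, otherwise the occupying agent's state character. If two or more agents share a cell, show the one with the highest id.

...1.
..1.1
..1.1
.1.1.

t=1: a0@(1,4):1 a1@(2,2):1 a2@(1,2):1 a3@(0,3):1 a4@(2,4):1 a5@(3,1):1 a6@(3,3):1
t=2: (unchanged — steady state)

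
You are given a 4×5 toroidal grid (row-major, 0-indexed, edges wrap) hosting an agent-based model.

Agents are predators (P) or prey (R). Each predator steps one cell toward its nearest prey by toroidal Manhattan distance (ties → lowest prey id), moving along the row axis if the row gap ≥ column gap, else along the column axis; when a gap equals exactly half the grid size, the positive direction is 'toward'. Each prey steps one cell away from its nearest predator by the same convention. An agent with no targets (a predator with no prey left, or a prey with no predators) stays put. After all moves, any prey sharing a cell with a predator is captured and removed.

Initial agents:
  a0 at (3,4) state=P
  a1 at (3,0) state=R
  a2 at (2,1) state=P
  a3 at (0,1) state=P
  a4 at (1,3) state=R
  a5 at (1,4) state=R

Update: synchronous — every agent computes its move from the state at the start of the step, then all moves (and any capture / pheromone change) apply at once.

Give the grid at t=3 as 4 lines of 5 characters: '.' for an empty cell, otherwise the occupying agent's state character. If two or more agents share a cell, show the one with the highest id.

.PP..
..R..
....R
.....

t=1: a0@(3,0):P a2@(3,1):P a3@(3,1):P a4@(0,3):R a5@(0,4):R
t=2: a0@(0,0):P a2@(3,2):P a3@(3,2):P a4@(0,2):R a5@(1,4):R
t=3: a0@(0,1):P a2@(0,2):P a3@(0,2):P a4@(1,2):R a5@(2,4):R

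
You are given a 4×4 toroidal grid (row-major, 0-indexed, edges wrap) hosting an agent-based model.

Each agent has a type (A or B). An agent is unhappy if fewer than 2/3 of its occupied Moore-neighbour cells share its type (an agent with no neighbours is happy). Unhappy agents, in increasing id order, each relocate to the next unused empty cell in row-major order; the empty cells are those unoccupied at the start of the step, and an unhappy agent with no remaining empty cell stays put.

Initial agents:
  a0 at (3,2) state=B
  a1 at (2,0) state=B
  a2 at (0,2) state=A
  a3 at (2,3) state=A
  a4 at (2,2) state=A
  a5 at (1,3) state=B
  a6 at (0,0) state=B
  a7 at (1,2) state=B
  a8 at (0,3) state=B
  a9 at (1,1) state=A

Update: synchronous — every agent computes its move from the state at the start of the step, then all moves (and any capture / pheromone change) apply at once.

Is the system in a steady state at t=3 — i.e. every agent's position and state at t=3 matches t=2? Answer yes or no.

no

t=1: a0@(0,1):B a1@(1,0):B a2@(2,1):A a3@(3,0):A a4@(3,1):A a5@(3,3):B a6@(0,0):B a7@(1,2):B a8@(0,3):B a9@(1,1):A
t=2: a0@(0,2):B a1@(1,3):B a2@(2,0):A a3@(2,2):A a4@(2,3):A a5@(3,3):B a6@(3,2):B a7@(1,2):B a8@(0,3):B a9@(1,1):A
t=3: a0@(0,2):B a1@(0,0):B a2@(0,1):A a3@(1,0):A a4@(2,1):A a5@(3,0):B a6@(3,1):B a7@(1,2):B a8@(0,3):B a9@(1,1):A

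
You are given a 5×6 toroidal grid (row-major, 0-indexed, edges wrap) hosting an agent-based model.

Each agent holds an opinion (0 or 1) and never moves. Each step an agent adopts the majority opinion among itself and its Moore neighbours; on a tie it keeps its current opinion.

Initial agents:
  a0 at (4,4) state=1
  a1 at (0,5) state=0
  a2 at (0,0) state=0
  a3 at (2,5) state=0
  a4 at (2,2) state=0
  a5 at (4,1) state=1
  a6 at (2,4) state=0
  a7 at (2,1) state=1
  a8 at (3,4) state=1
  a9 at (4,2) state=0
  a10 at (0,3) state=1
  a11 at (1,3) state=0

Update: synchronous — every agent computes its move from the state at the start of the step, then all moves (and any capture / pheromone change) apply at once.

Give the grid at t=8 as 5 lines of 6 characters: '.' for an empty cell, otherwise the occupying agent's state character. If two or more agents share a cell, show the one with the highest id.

0..1.0
...0..
.10.00
....1.
.01.1.

t=1: a0@(4,4):1 a1@(0,5):0 a2@(0,0):0 a3@(2,5):0 a4@(2,2):0 a5@(4,1):0 a6@(2,4):0 a7@(2,1):1 a8@(3,4):1 a9@(4,2):1 a10@(0,3):1 a11@(1,3):0
t=2: (unchanged — steady state)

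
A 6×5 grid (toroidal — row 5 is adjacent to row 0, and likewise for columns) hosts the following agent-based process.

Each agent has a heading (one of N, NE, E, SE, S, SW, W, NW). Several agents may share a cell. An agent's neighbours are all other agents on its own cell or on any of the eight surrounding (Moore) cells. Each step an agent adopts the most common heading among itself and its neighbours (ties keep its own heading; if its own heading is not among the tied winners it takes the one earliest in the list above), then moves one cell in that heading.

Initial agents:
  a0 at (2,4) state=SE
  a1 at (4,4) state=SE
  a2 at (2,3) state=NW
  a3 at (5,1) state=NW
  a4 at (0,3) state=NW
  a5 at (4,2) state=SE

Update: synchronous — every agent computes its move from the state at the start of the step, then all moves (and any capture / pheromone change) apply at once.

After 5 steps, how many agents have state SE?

t=1: a0@(3,0):SE a1@(5,0):SE a2@(1,2):NW a3@(4,0):NW a4@(5,2):NW a5@(5,3):SE
t=2: a0@(4,1):SE a1@(0,1):SE a2@(0,1):NW a3@(5,1):SE a4@(4,1):NW a5@(0,4):SE
t=3: a0@(5,2):SE a1@(1,2):SE a2@(1,2):SE a3@(0,2):SE a4@(5,2):SE a5@(1,0):SE
t=4: a0@(0,3):SE a1@(2,3):SE a2@(2,3):SE a3@(1,3):SE a4@(0,3):SE a5@(2,1):SE
t=5: a0@(1,4):SE a1@(3,4):SE a2@(3,4):SE a3@(2,4):SE a4@(1,4):SE a5@(3,2):SE

6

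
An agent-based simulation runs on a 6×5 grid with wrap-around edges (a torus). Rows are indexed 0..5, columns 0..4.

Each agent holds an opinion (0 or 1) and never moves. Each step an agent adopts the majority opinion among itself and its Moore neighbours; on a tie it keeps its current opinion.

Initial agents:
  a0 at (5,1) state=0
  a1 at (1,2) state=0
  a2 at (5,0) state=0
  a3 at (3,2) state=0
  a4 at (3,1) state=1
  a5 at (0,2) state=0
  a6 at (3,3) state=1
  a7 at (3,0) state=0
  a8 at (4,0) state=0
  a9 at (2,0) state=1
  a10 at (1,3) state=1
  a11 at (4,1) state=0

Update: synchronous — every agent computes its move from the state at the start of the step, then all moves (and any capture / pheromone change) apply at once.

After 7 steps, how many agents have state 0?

11

t=1: a0@(5,1):0 a1@(1,2):0 a2@(5,0):0 a3@(3,2):0 a4@(3,1):0 a5@(0,2):0 a6@(3,3):1 a7@(3,0):0 a8@(4,0):0 a9@(2,0):1 a10@(1,3):0 a11@(4,1):0
t=2: a0@(5,1):0 a1@(1,2):0 a2@(5,0):0 a3@(3,2):0 a4@(3,1):0 a5@(0,2):0 a6@(3,3):1 a7@(3,0):0 a8@(4,0):0 a9@(2,0):0 a10@(1,3):0 a11@(4,1):0
t=3: (unchanged — steady state)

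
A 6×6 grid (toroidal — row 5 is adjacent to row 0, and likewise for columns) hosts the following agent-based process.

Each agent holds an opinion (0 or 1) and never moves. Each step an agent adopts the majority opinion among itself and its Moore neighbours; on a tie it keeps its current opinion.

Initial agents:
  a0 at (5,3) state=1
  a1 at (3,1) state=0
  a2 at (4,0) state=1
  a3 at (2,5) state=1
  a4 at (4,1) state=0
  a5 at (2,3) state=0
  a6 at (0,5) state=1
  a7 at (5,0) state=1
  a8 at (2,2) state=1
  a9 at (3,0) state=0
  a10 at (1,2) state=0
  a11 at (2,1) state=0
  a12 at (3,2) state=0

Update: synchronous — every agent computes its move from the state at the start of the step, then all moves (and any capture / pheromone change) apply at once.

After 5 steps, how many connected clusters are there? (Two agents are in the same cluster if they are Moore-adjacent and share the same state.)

4

t=1: a0@(5,3):1 a1@(3,1):0 a2@(4,0):0 a3@(2,5):1 a4@(4,1):0 a5@(2,3):0 a6@(0,5):1 a7@(5,0):1 a8@(2,2):0 a9@(3,0):0 a10@(1,2):0 a11@(2,1):0 a12@(3,2):0
t=2: (unchanged — steady state)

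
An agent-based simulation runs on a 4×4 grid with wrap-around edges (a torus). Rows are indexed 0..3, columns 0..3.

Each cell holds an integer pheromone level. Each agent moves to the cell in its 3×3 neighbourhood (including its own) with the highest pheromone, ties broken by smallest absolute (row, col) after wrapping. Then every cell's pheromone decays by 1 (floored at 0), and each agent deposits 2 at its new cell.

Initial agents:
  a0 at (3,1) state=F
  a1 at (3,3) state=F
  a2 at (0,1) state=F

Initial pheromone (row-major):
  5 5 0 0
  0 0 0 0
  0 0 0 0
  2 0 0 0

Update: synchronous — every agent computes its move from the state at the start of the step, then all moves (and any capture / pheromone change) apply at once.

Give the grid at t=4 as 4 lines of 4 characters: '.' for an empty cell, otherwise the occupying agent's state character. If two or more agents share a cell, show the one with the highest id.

F...
....
....
....

t=1: a0@(0,0) a1@(0,0) a2@(0,0) | pheromone: 10 4 0 0 / 0 0 0 0 / 0 0 0 0 / 1 0 0 0
t=2: a0@(0,0) a1@(0,0) a2@(0,0) | pheromone: 15 3 0 0 / 0 0 0 0 / 0 0 0 0 / 0 0 0 0
t=3: a0@(0,0) a1@(0,0) a2@(0,0) | pheromone: 20 2 0 0 / 0 0 0 0 / 0 0 0 0 / 0 0 0 0
t=4: a0@(0,0) a1@(0,0) a2@(0,0) | pheromone: 25 1 0 0 / 0 0 0 0 / 0 0 0 0 / 0 0 0 0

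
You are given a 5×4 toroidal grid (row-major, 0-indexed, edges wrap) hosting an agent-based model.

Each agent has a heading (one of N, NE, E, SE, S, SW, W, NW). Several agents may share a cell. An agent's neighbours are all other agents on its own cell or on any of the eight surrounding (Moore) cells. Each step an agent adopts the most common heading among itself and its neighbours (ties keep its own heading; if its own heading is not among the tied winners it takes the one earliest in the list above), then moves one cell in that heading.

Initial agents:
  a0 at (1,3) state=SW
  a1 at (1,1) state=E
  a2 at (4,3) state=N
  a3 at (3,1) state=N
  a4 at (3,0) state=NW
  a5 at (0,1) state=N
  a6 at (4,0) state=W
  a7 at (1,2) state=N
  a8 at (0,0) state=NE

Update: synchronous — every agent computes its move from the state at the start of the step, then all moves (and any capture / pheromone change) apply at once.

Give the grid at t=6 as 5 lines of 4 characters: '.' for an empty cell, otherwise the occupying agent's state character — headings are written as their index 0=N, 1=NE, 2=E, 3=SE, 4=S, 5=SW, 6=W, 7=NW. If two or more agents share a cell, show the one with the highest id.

.00.
....
000.
0..0
00..

t=1: a0@(2,2):SW a1@(0,1):N a2@(3,3):N a3@(2,1):N a4@(2,0):N a5@(4,1):N a6@(3,0):N a7@(0,2):N a8@(4,0):N
t=2: a0@(1,2):N a1@(4,1):N a2@(2,3):N a3@(1,1):N a4@(1,0):N a5@(3,1):N a6@(2,0):N a7@(4,2):N a8@(3,0):N
t=3: a0@(0,2):N a1@(3,1):N a2@(1,3):N a3@(0,1):N a4@(0,0):N a5@(2,1):N a6@(1,0):N a7@(3,2):N a8@(2,0):N
t=4: a0@(4,2):N a1@(2,1):N a2@(0,3):N a3@(4,1):N a4@(4,0):N a5@(1,1):N a6@(0,0):N a7@(2,2):N a8@(1,0):N
t=5: a0@(3,2):N a1@(1,1):N a2@(4,3):N a3@(3,1):N a4@(3,0):N a5@(0,1):N a6@(4,0):N a7@(1,2):N a8@(0,0):N
t=6: a0@(2,2):N a1@(0,1):N a2@(3,3):N a3@(2,1):N a4@(2,0):N a5@(4,1):N a6@(3,0):N a7@(0,2):N a8@(4,0):N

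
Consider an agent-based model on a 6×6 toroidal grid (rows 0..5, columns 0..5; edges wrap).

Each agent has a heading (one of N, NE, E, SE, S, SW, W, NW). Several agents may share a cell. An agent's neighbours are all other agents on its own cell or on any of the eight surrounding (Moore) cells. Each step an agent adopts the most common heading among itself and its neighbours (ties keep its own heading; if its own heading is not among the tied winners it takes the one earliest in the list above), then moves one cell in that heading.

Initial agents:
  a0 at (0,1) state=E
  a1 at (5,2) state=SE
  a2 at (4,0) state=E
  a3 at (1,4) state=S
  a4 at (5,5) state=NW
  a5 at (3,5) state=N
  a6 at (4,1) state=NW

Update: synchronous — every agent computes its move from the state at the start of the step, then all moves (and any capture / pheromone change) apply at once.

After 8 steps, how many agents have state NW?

7

t=1: a0@(0,2):E a1@(0,3):SE a2@(3,5):NW a3@(2,4):S a4@(4,4):NW a5@(2,5):N a6@(3,0):NW
t=2: a0@(0,3):E a1@(1,4):SE a2@(2,4):NW a3@(3,4):S a4@(3,3):NW a5@(1,4):NW a6@(2,5):NW
t=3: a0@(0,4):E a1@(0,3):NW a2@(1,3):NW a3@(2,3):NW a4@(2,2):NW a5@(0,3):NW a6@(1,4):NW
t=4: a0@(5,3):NW a1@(5,2):NW a2@(0,2):NW a3@(1,2):NW a4@(1,1):NW a5@(5,2):NW a6@(0,3):NW
t=5: a0@(4,2):NW a1@(4,1):NW a2@(5,1):NW a3@(0,1):NW a4@(0,0):NW a5@(4,1):NW a6@(5,2):NW
t=6: a0@(3,1):NW a1@(3,0):NW a2@(4,0):NW a3@(5,0):NW a4@(5,5):NW a5@(3,0):NW a6@(4,1):NW
t=7: a0@(2,0):NW a1@(2,5):NW a2@(3,5):NW a3@(4,5):NW a4@(4,4):NW a5@(2,5):NW a6@(3,0):NW
t=8: a0@(1,5):NW a1@(1,4):NW a2@(2,4):NW a3@(3,4):NW a4@(3,3):NW a5@(1,4):NW a6@(2,5):NW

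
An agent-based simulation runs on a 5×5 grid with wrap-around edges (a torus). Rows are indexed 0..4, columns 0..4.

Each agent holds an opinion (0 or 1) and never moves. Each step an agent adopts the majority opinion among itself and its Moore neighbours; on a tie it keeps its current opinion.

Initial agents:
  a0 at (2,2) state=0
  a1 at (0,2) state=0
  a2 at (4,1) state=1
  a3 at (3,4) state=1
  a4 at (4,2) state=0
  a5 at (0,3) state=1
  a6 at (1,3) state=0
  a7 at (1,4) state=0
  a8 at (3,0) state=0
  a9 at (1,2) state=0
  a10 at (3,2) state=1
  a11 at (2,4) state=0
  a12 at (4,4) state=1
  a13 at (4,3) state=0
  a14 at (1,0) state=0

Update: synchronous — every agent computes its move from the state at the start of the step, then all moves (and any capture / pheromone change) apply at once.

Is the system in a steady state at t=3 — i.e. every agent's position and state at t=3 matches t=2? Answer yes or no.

t=1: a0@(2,2):0 a1@(0,2):0 a2@(4,1):0 a3@(3,4):0 a4@(4,2):0 a5@(0,3):0 a6@(1,3):0 a7@(1,4):0 a8@(3,0):1 a9@(1,2):0 a10@(3,2):0 a11@(2,4):0 a12@(4,4):1 a13@(4,3):1 a14@(1,0):0
t=2: a0@(2,2):0 a1@(0,2):0 a2@(4,1):0 a3@(3,4):1 a4@(4,2):0 a5@(0,3):0 a6@(1,3):0 a7@(1,4):0 a8@(3,0):0 a9@(1,2):0 a10@(3,2):0 a11@(2,4):0 a12@(4,4):1 a13@(4,3):0 a14@(1,0):0
t=3: a0@(2,2):0 a1@(0,2):0 a2@(4,1):0 a3@(3,4):0 a4@(4,2):0 a5@(0,3):0 a6@(1,3):0 a7@(1,4):0 a8@(3,0):0 a9@(1,2):0 a10@(3,2):0 a11@(2,4):0 a12@(4,4):0 a13@(4,3):0 a14@(1,0):0

no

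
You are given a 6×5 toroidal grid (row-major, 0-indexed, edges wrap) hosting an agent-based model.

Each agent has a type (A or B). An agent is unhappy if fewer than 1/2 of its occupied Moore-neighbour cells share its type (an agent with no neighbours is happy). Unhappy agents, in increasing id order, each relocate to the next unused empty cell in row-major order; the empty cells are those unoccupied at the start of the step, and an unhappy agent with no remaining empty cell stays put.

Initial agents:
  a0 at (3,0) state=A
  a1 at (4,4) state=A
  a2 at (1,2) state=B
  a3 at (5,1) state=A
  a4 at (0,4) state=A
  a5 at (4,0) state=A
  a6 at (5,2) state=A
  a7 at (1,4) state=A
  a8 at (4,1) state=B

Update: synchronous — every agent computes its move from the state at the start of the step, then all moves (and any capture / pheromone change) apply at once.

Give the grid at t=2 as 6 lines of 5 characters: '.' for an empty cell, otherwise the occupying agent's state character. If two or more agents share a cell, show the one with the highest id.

t=1: a0@(3,0):A a1@(4,4):A a2@(1,2):B a3@(5,1):A a4@(0,4):A a5@(4,0):A a6@(5,2):A a7@(1,4):A a8@(0,0):B
t=2: a0@(3,0):A a1@(4,4):A a2@(1,2):B a3@(5,1):A a4@(0,4):A a5@(4,0):A a6@(5,2):A a7@(1,4):A a8@(0,1):B

.B..A
..B.A
.....
A....
A...A
.AA..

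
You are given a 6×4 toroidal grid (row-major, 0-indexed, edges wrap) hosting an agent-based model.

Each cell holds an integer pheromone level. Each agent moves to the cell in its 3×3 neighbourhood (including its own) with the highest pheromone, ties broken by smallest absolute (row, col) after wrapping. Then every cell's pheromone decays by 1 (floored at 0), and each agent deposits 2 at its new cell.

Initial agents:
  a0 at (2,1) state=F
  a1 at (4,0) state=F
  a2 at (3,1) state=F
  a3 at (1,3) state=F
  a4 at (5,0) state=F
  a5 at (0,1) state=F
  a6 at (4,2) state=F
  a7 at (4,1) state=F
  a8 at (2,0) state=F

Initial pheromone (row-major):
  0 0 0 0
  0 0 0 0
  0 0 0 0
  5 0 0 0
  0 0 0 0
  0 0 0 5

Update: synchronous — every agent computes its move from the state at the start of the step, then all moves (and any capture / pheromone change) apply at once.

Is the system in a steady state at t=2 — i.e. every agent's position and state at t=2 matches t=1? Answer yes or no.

no

t=1: a0@(3,0) a1@(3,0) a2@(3,0) a3@(0,0) a4@(5,3) a5@(0,0) a6@(5,3) a7@(3,0) a8@(3,0) | pheromone: 4 0 0 0 / 0 0 0 0 / 0 0 0 0 / 14 0 0 0 / 0 0 0 0 / 0 0 0 8
t=2: a0@(3,0) a1@(3,0) a2@(3,0) a3@(5,3) a4@(5,3) a5@(5,3) a6@(5,3) a7@(3,0) a8@(3,0) | pheromone: 3 0 0 0 / 0 0 0 0 / 0 0 0 0 / 23 0 0 0 / 0 0 0 0 / 0 0 0 15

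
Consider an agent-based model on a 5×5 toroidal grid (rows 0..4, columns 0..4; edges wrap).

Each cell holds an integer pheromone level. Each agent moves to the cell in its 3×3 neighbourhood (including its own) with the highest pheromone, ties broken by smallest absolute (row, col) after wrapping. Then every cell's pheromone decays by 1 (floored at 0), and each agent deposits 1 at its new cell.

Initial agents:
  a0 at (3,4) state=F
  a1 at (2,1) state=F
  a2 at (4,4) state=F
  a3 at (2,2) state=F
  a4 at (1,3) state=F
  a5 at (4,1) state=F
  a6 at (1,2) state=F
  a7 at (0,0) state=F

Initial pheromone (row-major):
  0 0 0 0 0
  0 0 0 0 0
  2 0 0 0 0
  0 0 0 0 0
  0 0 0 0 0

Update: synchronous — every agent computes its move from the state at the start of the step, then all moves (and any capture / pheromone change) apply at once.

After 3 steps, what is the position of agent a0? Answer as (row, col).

t=1: a0@(2,0) a1@(2,0) a2@(0,0) a3@(1,1) a4@(0,2) a5@(0,0) a6@(0,1) a7@(0,0) | pheromone: 3 1 1 0 0 / 0 1 0 0 0 / 3 0 0 0 0 / 0 0 0 0 0 / 0 0 0 0 0
t=2: a0@(2,0) a1@(2,0) a2@(0,0) a3@(0,0) a4@(0,1) a5@(0,0) a6@(0,0) a7@(0,0) | pheromone: 7 1 0 0 0 / 0 0 0 0 0 / 4 0 0 0 0 / 0 0 0 0 0 / 0 0 0 0 0
t=3: a0@(2,0) a1@(2,0) a2@(0,0) a3@(0,0) a4@(0,0) a5@(0,0) a6@(0,0) a7@(0,0) | pheromone: 12 0 0 0 0 / 0 0 0 0 0 / 5 0 0 0 0 / 0 0 0 0 0 / 0 0 0 0 0

(2, 0)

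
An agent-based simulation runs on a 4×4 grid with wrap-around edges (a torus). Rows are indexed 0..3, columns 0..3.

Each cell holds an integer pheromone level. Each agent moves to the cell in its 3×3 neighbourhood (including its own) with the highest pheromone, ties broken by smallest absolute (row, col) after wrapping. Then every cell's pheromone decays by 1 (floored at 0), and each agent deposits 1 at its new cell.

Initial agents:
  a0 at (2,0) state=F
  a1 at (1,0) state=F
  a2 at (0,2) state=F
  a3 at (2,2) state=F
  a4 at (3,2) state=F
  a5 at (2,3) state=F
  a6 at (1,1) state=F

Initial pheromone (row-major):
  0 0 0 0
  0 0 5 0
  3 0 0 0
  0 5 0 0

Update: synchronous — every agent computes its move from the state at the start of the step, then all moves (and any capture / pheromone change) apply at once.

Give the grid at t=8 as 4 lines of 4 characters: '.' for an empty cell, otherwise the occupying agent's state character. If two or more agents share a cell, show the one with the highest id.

t=1: a0@(3,1) a1@(2,0) a2@(1,2) a3@(1,2) a4@(3,1) a5@(1,2) a6@(1,2) | pheromone: 0 0 0 0 / 0 0 8 0 / 3 0 0 0 / 0 6 0 0
t=2: a0@(3,1) a1@(3,1) a2@(1,2) a3@(1,2) a4@(3,1) a5@(1,2) a6@(1,2) | pheromone: 0 0 0 0 / 0 0 11 0 / 2 0 0 0 / 0 8 0 0
t=3: a0@(3,1) a1@(3,1) a2@(1,2) a3@(1,2) a4@(3,1) a5@(1,2) a6@(1,2) | pheromone: 0 0 0 0 / 0 0 14 0 / 1 0 0 0 / 0 10 0 0
t=4: a0@(3,1) a1@(3,1) a2@(1,2) a3@(1,2) a4@(3,1) a5@(1,2) a6@(1,2) | pheromone: 0 0 0 0 / 0 0 17 0 / 0 0 0 0 / 0 12 0 0
t=5: a0@(3,1) a1@(3,1) a2@(1,2) a3@(1,2) a4@(3,1) a5@(1,2) a6@(1,2) | pheromone: 0 0 0 0 / 0 0 20 0 / 0 0 0 0 / 0 14 0 0
t=6: a0@(3,1) a1@(3,1) a2@(1,2) a3@(1,2) a4@(3,1) a5@(1,2) a6@(1,2) | pheromone: 0 0 0 0 / 0 0 23 0 / 0 0 0 0 / 0 16 0 0
t=7: a0@(3,1) a1@(3,1) a2@(1,2) a3@(1,2) a4@(3,1) a5@(1,2) a6@(1,2) | pheromone: 0 0 0 0 / 0 0 26 0 / 0 0 0 0 / 0 18 0 0
t=8: a0@(3,1) a1@(3,1) a2@(1,2) a3@(1,2) a4@(3,1) a5@(1,2) a6@(1,2) | pheromone: 0 0 0 0 / 0 0 29 0 / 0 0 0 0 / 0 20 0 0

....
..F.
....
.F..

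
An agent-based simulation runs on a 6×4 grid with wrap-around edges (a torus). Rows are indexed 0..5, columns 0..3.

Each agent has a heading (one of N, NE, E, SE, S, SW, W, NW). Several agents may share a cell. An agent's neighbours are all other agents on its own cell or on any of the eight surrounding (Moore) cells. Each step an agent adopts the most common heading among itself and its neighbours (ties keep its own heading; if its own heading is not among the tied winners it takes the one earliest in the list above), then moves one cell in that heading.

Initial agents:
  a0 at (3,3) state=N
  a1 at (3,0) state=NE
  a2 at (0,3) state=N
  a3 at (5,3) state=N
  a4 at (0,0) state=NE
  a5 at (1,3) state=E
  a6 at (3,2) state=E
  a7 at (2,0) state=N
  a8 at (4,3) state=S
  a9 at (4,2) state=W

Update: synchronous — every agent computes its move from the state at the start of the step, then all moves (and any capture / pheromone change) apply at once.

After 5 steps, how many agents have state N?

t=1: a0@(2,3):N a1@(2,0):N a2@(5,3):N a3@(4,3):N a4@(5,0):N a5@(0,3):N a6@(3,3):E a7@(1,0):N a8@(3,3):N a9@(3,2):N
t=2: a0@(1,3):N a1@(1,0):N a2@(4,3):N a3@(3,3):N a4@(4,0):N a5@(5,3):N a6@(2,3):N a7@(0,0):N a8@(2,3):N a9@(2,2):N
t=3: a0@(0,3):N a1@(0,0):N a2@(3,3):N a3@(2,3):N a4@(3,0):N a5@(4,3):N a6@(1,3):N a7@(5,0):N a8@(1,3):N a9@(1,2):N
t=4: a0@(5,3):N a1@(5,0):N a2@(2,3):N a3@(1,3):N a4@(2,0):N a5@(3,3):N a6@(0,3):N a7@(4,0):N a8@(0,3):N a9@(0,2):N
t=5: a0@(4,3):N a1@(4,0):N a2@(1,3):N a3@(0,3):N a4@(1,0):N a5@(2,3):N a6@(5,3):N a7@(3,0):N a8@(5,3):N a9@(5,2):N

10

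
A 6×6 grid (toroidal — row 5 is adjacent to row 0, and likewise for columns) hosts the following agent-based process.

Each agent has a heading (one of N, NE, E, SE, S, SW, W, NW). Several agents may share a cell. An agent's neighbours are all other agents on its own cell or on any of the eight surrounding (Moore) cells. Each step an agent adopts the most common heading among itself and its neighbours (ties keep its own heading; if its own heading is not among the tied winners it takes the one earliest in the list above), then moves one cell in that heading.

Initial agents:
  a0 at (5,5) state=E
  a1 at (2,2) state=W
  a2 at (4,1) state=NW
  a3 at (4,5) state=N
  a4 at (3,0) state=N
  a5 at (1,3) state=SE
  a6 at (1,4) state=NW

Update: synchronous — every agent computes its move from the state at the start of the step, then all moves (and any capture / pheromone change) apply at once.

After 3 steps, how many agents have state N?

5

t=1: a0@(5,0):E a1@(2,1):W a2@(3,0):NW a3@(3,5):N a4@(2,0):N a5@(2,4):SE a6@(0,3):NW
t=2: a0@(5,1):E a1@(2,0):W a2@(2,0):N a3@(2,5):N a4@(1,0):N a5@(3,5):SE a6@(5,2):NW
t=3: a0@(5,2):E a1@(1,0):N a2@(1,0):N a3@(1,5):N a4@(0,0):N a5@(2,5):N a6@(4,1):NW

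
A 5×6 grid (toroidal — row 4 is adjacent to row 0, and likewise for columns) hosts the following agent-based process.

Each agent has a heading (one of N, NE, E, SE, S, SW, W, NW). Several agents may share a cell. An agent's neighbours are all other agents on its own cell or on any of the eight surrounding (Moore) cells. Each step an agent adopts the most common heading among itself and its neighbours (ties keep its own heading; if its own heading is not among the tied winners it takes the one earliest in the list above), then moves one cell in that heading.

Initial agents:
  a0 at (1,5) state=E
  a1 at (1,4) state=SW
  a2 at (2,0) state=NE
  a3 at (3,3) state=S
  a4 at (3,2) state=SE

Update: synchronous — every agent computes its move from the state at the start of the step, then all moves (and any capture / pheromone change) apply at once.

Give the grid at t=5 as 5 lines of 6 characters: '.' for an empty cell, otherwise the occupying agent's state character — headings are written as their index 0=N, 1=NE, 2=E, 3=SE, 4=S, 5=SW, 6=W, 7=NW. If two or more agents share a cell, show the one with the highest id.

......
....25
.....1
.3.4..
......

t=1: a0@(1,0):E a1@(2,3):SW a2@(1,1):NE a3@(4,3):S a4@(4,3):SE
t=2: a0@(1,1):E a1@(3,2):SW a2@(0,2):NE a3@(0,3):S a4@(0,4):SE
t=3: a0@(1,2):E a1@(4,1):SW a2@(4,3):NE a3@(1,3):S a4@(1,5):SE
t=4: a0@(1,3):E a1@(0,0):SW a2@(3,4):NE a3@(2,3):S a4@(2,0):SE
t=5: a0@(1,4):E a1@(1,5):SW a2@(2,5):NE a3@(3,3):S a4@(3,1):SE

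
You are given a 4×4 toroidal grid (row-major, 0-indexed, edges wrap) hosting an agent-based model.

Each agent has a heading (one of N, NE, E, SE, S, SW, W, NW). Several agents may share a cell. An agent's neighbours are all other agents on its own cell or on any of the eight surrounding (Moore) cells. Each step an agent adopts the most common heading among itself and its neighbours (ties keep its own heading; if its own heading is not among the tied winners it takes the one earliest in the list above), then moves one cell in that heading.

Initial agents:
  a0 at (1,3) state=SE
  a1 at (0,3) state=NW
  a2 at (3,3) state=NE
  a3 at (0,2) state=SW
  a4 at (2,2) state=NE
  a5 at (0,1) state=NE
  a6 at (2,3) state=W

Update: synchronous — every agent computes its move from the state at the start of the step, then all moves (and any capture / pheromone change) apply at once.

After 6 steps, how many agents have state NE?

7

t=1: a0@(2,0):SE a1@(3,2):NW a2@(2,0):NE a3@(3,3):NE a4@(1,3):NE a5@(3,2):NE a6@(1,0):NE
t=2: a0@(1,1):NE a1@(2,3):NE a2@(1,1):NE a3@(2,0):NE a4@(0,0):NE a5@(2,3):NE a6@(0,1):NE
t=3: a0@(0,2):NE a1@(1,0):NE a2@(0,2):NE a3@(1,1):NE a4@(3,1):NE a5@(1,0):NE a6@(3,2):NE
t=4: a0@(3,3):NE a1@(0,1):NE a2@(3,3):NE a3@(0,2):NE a4@(2,2):NE a5@(0,1):NE a6@(2,3):NE
t=5: a0@(2,0):NE a1@(3,2):NE a2@(2,0):NE a3@(3,3):NE a4@(1,3):NE a5@(3,2):NE a6@(1,0):NE
t=6: a0@(1,1):NE a1@(2,3):NE a2@(1,1):NE a3@(2,0):NE a4@(0,0):NE a5@(2,3):NE a6@(0,1):NE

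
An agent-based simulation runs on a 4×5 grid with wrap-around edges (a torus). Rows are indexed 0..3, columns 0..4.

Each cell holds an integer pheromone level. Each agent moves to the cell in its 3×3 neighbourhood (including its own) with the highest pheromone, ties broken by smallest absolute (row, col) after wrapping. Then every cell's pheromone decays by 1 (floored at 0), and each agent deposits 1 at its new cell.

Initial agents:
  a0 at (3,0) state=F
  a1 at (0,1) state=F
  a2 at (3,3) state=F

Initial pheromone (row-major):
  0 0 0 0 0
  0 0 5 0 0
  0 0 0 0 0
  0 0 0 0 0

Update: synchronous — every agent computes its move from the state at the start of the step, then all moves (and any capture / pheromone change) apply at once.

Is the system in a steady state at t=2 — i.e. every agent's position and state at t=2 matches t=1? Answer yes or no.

t=1: a0@(0,0) a1@(1,2) a2@(0,2) | pheromone: 1 0 1 0 0 / 0 0 5 0 0 / 0 0 0 0 0 / 0 0 0 0 0
t=2: a0@(0,0) a1@(1,2) a2@(1,2) | pheromone: 1 0 0 0 0 / 0 0 6 0 0 / 0 0 0 0 0 / 0 0 0 0 0

no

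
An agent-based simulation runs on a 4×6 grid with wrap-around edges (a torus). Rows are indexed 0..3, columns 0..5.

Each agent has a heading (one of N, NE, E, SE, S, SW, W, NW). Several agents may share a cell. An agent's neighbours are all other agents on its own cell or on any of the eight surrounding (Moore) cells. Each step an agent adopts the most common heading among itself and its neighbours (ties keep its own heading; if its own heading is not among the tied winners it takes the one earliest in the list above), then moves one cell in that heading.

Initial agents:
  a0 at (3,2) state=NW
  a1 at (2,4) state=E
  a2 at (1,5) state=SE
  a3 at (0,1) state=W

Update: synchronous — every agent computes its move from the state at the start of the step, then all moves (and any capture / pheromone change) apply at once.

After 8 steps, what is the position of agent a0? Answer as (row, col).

t=1: a0@(2,1):NW a1@(2,5):E a2@(2,0):SE a3@(0,0):W
t=2: a0@(1,0):NW a1@(2,0):E a2@(3,1):SE a3@(0,5):W
t=3: a0@(0,5):NW a1@(2,1):E a2@(0,2):SE a3@(0,4):W
t=4: a0@(3,4):NW a1@(2,2):E a2@(1,3):SE a3@(0,3):W
t=5: a0@(2,3):NW a1@(2,3):E a2@(2,4):SE a3@(0,2):W
t=6: a0@(1,2):NW a1@(2,4):E a2@(3,5):SE a3@(0,1):W
t=7: a0@(0,1):NW a1@(2,5):E a2@(0,0):SE a3@(0,0):W
t=8: a0@(3,0):NW a1@(2,0):E a2@(1,1):SE a3@(0,5):W

(3, 0)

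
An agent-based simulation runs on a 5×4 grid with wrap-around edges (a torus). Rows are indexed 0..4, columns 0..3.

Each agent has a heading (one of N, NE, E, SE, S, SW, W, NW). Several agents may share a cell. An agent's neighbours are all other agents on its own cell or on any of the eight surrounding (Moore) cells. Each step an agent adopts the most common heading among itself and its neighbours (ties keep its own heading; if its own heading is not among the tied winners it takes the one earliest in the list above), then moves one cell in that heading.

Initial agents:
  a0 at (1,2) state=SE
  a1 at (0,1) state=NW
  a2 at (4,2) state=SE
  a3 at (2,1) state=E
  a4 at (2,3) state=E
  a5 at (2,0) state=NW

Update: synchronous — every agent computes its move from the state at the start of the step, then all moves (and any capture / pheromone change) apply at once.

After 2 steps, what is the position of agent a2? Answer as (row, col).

(1, 0)

t=1: a0@(1,3):E a1@(1,2):SE a2@(0,3):SE a3@(2,2):E a4@(2,0):E a5@(2,1):E
t=2: a0@(1,0):E a1@(1,3):E a2@(1,0):SE a3@(2,3):E a4@(2,1):E a5@(2,2):E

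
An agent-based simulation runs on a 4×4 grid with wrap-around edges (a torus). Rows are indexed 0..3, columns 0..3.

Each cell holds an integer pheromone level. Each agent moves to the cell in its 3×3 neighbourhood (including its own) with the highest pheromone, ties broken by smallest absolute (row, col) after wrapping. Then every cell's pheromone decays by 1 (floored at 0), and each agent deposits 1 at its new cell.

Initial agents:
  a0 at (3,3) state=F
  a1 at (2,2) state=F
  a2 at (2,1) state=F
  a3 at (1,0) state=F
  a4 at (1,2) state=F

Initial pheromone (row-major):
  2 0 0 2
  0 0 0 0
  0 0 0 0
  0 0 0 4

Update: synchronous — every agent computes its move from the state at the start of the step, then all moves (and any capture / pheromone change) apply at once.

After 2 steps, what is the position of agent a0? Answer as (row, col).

(3, 3)

t=1: a0@(3,3) a1@(3,3) a2@(1,0) a3@(0,0) a4@(0,3) | pheromone: 2 0 0 2 / 1 0 0 0 / 0 0 0 0 / 0 0 0 5
t=2: a0@(3,3) a1@(3,3) a2@(0,0) a3@(3,3) a4@(3,3) | pheromone: 2 0 0 1 / 0 0 0 0 / 0 0 0 0 / 0 0 0 8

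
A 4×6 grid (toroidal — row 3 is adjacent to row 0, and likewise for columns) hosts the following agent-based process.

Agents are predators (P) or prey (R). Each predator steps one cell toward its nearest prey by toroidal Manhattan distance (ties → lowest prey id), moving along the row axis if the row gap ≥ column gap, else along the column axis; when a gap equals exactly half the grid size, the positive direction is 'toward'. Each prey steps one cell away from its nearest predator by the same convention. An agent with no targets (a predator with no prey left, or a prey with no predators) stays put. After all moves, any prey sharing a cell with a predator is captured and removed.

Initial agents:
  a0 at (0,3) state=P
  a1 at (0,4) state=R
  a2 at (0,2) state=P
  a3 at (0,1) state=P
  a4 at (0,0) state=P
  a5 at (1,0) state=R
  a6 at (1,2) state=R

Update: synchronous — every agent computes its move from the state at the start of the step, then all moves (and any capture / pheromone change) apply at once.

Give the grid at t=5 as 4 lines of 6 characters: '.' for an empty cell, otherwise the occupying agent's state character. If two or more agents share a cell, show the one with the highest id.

t=1: a0@(0,4):P a1@(0,5):R a2@(1,2):P a3@(1,1):P a4@(1,0):P a5@(2,0):R a6@(2,2):R
t=2: a0@(0,5):P a1@(0,0):R a2@(2,2):P a3@(2,1):P a4@(2,0):P a5@(3,0):R a6@(3,2):R
t=3: a0@(0,0):P a1@(0,1):R a2@(3,2):P a3@(3,1):P a4@(3,0):P a6@(0,2):R
t=4: a0@(0,1):P a2@(0,2):P a3@(0,1):P a4@(0,0):P a6@(1,2):R
t=5: a0@(1,1):P a2@(1,2):P a3@(1,1):P a4@(0,1):P a6@(2,2):R

.P....
.PP...
..R...
......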